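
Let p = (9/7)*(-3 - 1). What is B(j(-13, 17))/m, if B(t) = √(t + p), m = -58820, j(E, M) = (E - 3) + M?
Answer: -I*√203/411740 ≈ -3.4604e-5*I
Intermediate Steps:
j(E, M) = -3 + E + M (j(E, M) = (-3 + E) + M = -3 + E + M)
p = -36/7 (p = (9*(⅐))*(-4) = (9/7)*(-4) = -36/7 ≈ -5.1429)
B(t) = √(-36/7 + t) (B(t) = √(t - 36/7) = √(-36/7 + t))
B(j(-13, 17))/m = (√(-252 + 49*(-3 - 13 + 17))/7)/(-58820) = (√(-252 + 49*1)/7)*(-1/58820) = (√(-252 + 49)/7)*(-1/58820) = (√(-203)/7)*(-1/58820) = ((I*√203)/7)*(-1/58820) = (I*√203/7)*(-1/58820) = -I*√203/411740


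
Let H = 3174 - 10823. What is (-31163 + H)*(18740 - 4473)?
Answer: -553730804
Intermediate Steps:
H = -7649
(-31163 + H)*(18740 - 4473) = (-31163 - 7649)*(18740 - 4473) = -38812*14267 = -553730804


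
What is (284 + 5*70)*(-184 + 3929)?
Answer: 2374330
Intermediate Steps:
(284 + 5*70)*(-184 + 3929) = (284 + 350)*3745 = 634*3745 = 2374330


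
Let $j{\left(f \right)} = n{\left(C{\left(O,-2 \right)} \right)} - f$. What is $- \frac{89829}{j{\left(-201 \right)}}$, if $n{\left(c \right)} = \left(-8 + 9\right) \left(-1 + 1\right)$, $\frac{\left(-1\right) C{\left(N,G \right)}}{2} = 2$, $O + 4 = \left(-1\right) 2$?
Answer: $- \frac{29943}{67} \approx -446.91$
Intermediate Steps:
$O = -6$ ($O = -4 - 2 = -6$)
$C{\left(N,G \right)} = -4$ ($C{\left(N,G \right)} = \left(-2\right) 2 = -4$)
$n{\left(c \right)} = 0$ ($n{\left(c \right)} = 1 \cdot 0 = 0$)
$j{\left(f \right)} = - f$ ($j{\left(f \right)} = 0 - f = - f$)
$- \frac{89829}{j{\left(-201 \right)}} = - \frac{89829}{\left(-1\right) \left(-201\right)} = - \frac{89829}{201} = \left(-89829\right) \frac{1}{201} = - \frac{29943}{67}$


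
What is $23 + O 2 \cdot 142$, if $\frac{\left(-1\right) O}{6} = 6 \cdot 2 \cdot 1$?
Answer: $-20425$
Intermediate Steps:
$O = -72$ ($O = - 6 \cdot 6 \cdot 2 \cdot 1 = - 6 \cdot 12 \cdot 1 = \left(-6\right) 12 = -72$)
$23 + O 2 \cdot 142 = 23 + \left(-72\right) 2 \cdot 142 = 23 - 20448 = -20425$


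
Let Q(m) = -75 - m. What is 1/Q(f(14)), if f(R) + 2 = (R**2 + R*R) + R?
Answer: -1/479 ≈ -0.0020877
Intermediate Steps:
f(R) = -2 + R + 2*R**2 (f(R) = -2 + ((R**2 + R*R) + R) = -2 + ((R**2 + R**2) + R) = -2 + (2*R**2 + R) = -2 + (R + 2*R**2) = -2 + R + 2*R**2)
1/Q(f(14)) = 1/(-75 - (-2 + 14 + 2*14**2)) = 1/(-75 - (-2 + 14 + 2*196)) = 1/(-75 - (-2 + 14 + 392)) = 1/(-75 - 1*404) = 1/(-75 - 404) = 1/(-479) = -1/479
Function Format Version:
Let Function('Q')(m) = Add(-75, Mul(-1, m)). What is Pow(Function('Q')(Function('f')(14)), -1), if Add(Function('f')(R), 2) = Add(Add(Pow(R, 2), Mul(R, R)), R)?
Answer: Rational(-1, 479) ≈ -0.0020877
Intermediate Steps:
Function('f')(R) = Add(-2, R, Mul(2, Pow(R, 2))) (Function('f')(R) = Add(-2, Add(Add(Pow(R, 2), Mul(R, R)), R)) = Add(-2, Add(Add(Pow(R, 2), Pow(R, 2)), R)) = Add(-2, Add(Mul(2, Pow(R, 2)), R)) = Add(-2, Add(R, Mul(2, Pow(R, 2)))) = Add(-2, R, Mul(2, Pow(R, 2))))
Pow(Function('Q')(Function('f')(14)), -1) = Pow(Add(-75, Mul(-1, Add(-2, 14, Mul(2, Pow(14, 2))))), -1) = Pow(Add(-75, Mul(-1, Add(-2, 14, Mul(2, 196)))), -1) = Pow(Add(-75, Mul(-1, Add(-2, 14, 392))), -1) = Pow(Add(-75, Mul(-1, 404)), -1) = Pow(Add(-75, -404), -1) = Pow(-479, -1) = Rational(-1, 479)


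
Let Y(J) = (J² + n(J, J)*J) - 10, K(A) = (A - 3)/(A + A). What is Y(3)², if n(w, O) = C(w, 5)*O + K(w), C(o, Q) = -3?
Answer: 784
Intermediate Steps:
K(A) = (-3 + A)/(2*A) (K(A) = (-3 + A)/((2*A)) = (-3 + A)*(1/(2*A)) = (-3 + A)/(2*A))
n(w, O) = -3*O + (-3 + w)/(2*w)
Y(J) = -23/2 + J/2 - 2*J² (Y(J) = (J² + ((-3 + J - 6*J*J)/(2*J))*J) - 10 = (J² + ((-3 + J - 6*J²)/(2*J))*J) - 10 = (J² + (-3/2 + J/2 - 3*J²)) - 10 = (-3/2 + J/2 - 2*J²) - 10 = -23/2 + J/2 - 2*J²)
Y(3)² = (-23/2 + (½)*3 - 2*3²)² = (-23/2 + 3/2 - 2*9)² = (-23/2 + 3/2 - 18)² = (-28)² = 784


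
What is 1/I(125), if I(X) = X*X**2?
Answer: 1/1953125 ≈ 5.1200e-7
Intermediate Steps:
I(X) = X**3
1/I(125) = 1/(125**3) = 1/1953125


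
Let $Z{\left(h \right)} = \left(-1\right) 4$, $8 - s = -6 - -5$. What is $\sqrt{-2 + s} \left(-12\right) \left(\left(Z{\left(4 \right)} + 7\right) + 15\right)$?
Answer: $- 216 \sqrt{7} \approx -571.48$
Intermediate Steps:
$s = 9$ ($s = 8 - \left(-6 - -5\right) = 8 - \left(-6 + 5\right) = 8 - -1 = 8 + 1 = 9$)
$Z{\left(h \right)} = -4$
$\sqrt{-2 + s} \left(-12\right) \left(\left(Z{\left(4 \right)} + 7\right) + 15\right) = \sqrt{-2 + 9} \left(-12\right) \left(\left(-4 + 7\right) + 15\right) = \sqrt{7} \left(-12\right) \left(3 + 15\right) = - 12 \sqrt{7} \cdot 18 = - 216 \sqrt{7}$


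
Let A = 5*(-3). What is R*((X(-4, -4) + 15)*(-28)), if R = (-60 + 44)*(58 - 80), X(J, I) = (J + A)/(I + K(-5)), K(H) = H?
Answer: -1517824/9 ≈ -1.6865e+5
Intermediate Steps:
A = -15
X(J, I) = (-15 + J)/(-5 + I) (X(J, I) = (J - 15)/(I - 5) = (-15 + J)/(-5 + I))
R = 352 (R = -16*(-22) = 352)
R*((X(-4, -4) + 15)*(-28)) = 352*(((-15 - 4)/(-5 - 4) + 15)*(-28)) = 352*((-19/(-9) + 15)*(-28)) = 352*((-⅑*(-19) + 15)*(-28)) = 352*((19/9 + 15)*(-28)) = 352*((154/9)*(-28)) = 352*(-4312/9) = -1517824/9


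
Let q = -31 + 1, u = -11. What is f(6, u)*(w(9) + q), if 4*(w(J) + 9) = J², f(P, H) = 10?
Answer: -375/2 ≈ -187.50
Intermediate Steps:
q = -30
w(J) = -9 + J²/4
f(6, u)*(w(9) + q) = 10*((-9 + (¼)*9²) - 30) = 10*((-9 + (¼)*81) - 30) = 10*((-9 + 81/4) - 30) = 10*(45/4 - 30) = 10*(-75/4) = -375/2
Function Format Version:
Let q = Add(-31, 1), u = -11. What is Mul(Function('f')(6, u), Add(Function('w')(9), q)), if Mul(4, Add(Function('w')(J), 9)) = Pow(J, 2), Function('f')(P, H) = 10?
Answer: Rational(-375, 2) ≈ -187.50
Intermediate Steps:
q = -30
Function('w')(J) = Add(-9, Mul(Rational(1, 4), Pow(J, 2)))
Mul(Function('f')(6, u), Add(Function('w')(9), q)) = Mul(10, Add(Add(-9, Mul(Rational(1, 4), Pow(9, 2))), -30)) = Mul(10, Add(Add(-9, Mul(Rational(1, 4), 81)), -30)) = Mul(10, Add(Add(-9, Rational(81, 4)), -30)) = Mul(10, Add(Rational(45, 4), -30)) = Mul(10, Rational(-75, 4)) = Rational(-375, 2)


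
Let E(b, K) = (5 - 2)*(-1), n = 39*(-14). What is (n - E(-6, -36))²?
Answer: 294849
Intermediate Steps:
n = -546
E(b, K) = -3 (E(b, K) = 3*(-1) = -3)
(n - E(-6, -36))² = (-546 - 1*(-3))² = (-546 + 3)² = (-543)² = 294849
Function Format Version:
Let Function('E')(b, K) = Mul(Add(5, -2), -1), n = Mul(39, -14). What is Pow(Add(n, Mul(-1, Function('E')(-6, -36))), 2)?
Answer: 294849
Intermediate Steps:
n = -546
Function('E')(b, K) = -3 (Function('E')(b, K) = Mul(3, -1) = -3)
Pow(Add(n, Mul(-1, Function('E')(-6, -36))), 2) = Pow(Add(-546, Mul(-1, -3)), 2) = Pow(Add(-546, 3), 2) = Pow(-543, 2) = 294849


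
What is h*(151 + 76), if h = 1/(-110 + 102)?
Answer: -227/8 ≈ -28.375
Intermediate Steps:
h = -⅛ (h = 1/(-8) = -⅛ ≈ -0.12500)
h*(151 + 76) = -(151 + 76)/8 = -⅛*227 = -227/8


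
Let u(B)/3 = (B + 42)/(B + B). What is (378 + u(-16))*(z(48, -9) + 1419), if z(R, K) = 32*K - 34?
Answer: 6591873/16 ≈ 4.1199e+5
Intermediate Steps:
u(B) = 3*(42 + B)/(2*B) (u(B) = 3*((B + 42)/(B + B)) = 3*((42 + B)/((2*B))) = 3*((42 + B)*(1/(2*B))) = 3*((42 + B)/(2*B)) = 3*(42 + B)/(2*B))
z(R, K) = -34 + 32*K
(378 + u(-16))*(z(48, -9) + 1419) = (378 + (3/2 + 63/(-16)))*((-34 + 32*(-9)) + 1419) = (378 + (3/2 + 63*(-1/16)))*((-34 - 288) + 1419) = (378 + (3/2 - 63/16))*(-322 + 1419) = (378 - 39/16)*1097 = (6009/16)*1097 = 6591873/16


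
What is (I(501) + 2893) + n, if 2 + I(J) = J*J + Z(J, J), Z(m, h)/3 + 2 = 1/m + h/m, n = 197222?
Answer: 75335538/167 ≈ 4.5111e+5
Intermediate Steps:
Z(m, h) = -6 + 3/m + 3*h/m (Z(m, h) = -6 + 3*(1/m + h/m) = -6 + (3/m + 3*h/m) = -6 + 3/m + 3*h/m)
I(J) = -2 + J² + 3*(1 - J)/J (I(J) = -2 + (J*J + 3*(1 + J - 2*J)/J) = -2 + (J² + 3*(1 - J)/J) = -2 + J² + 3*(1 - J)/J)
(I(501) + 2893) + n = ((-5 + 501² + 3/501) + 2893) + 197222 = ((-5 + 251001 + 3*(1/501)) + 2893) + 197222 = ((-5 + 251001 + 1/167) + 2893) + 197222 = (41916333/167 + 2893) + 197222 = 42399464/167 + 197222 = 75335538/167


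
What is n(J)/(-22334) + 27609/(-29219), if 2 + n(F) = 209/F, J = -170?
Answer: -104809257789/110938114820 ≈ -0.94475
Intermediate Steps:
n(F) = -2 + 209/F
n(J)/(-22334) + 27609/(-29219) = (-2 + 209/(-170))/(-22334) + 27609/(-29219) = (-2 + 209*(-1/170))*(-1/22334) + 27609*(-1/29219) = (-2 - 209/170)*(-1/22334) - 27609/29219 = -549/170*(-1/22334) - 27609/29219 = 549/3796780 - 27609/29219 = -104809257789/110938114820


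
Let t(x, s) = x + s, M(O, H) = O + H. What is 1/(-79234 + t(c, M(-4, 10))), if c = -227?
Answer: -1/79455 ≈ -1.2586e-5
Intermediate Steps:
M(O, H) = H + O
t(x, s) = s + x
1/(-79234 + t(c, M(-4, 10))) = 1/(-79234 + ((10 - 4) - 227)) = 1/(-79234 + (6 - 227)) = 1/(-79234 - 221) = 1/(-79455) = -1/79455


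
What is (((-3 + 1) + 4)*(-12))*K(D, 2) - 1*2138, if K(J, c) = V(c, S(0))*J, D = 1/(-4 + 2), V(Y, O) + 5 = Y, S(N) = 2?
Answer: -2174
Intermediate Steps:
V(Y, O) = -5 + Y
D = -½ (D = 1/(-2) = -½ ≈ -0.50000)
K(J, c) = J*(-5 + c) (K(J, c) = (-5 + c)*J = J*(-5 + c))
(((-3 + 1) + 4)*(-12))*K(D, 2) - 1*2138 = (((-3 + 1) + 4)*(-12))*(-(-5 + 2)/2) - 1*2138 = ((-2 + 4)*(-12))*(-½*(-3)) - 2138 = (2*(-12))*(3/2) - 2138 = -24*3/2 - 2138 = -36 - 2138 = -2174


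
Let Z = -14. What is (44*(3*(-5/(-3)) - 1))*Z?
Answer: -2464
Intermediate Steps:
(44*(3*(-5/(-3)) - 1))*Z = (44*(3*(-5/(-3)) - 1))*(-14) = (44*(3*(-5*(-⅓)) - 1))*(-14) = (44*(3*(5/3) - 1))*(-14) = (44*(5 - 1))*(-14) = (44*4)*(-14) = 176*(-14) = -2464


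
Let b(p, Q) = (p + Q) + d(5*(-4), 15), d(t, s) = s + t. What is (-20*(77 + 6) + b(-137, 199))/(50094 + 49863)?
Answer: -1603/99957 ≈ -0.016037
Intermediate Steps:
b(p, Q) = -5 + Q + p (b(p, Q) = (p + Q) + (15 + 5*(-4)) = (Q + p) + (15 - 20) = (Q + p) - 5 = -5 + Q + p)
(-20*(77 + 6) + b(-137, 199))/(50094 + 49863) = (-20*(77 + 6) + (-5 + 199 - 137))/(50094 + 49863) = (-20*83 + 57)/99957 = (-1660 + 57)*(1/99957) = -1603*1/99957 = -1603/99957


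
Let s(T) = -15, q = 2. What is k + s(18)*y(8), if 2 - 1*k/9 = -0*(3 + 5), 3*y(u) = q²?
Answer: -2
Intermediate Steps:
y(u) = 4/3 (y(u) = (⅓)*2² = (⅓)*4 = 4/3)
k = 18 (k = 18 - (-153)*0*(3 + 5) = 18 - (-153)*0*8 = 18 - (-153)*0 = 18 - 9*0 = 18 + 0 = 18)
k + s(18)*y(8) = 18 - 15*4/3 = 18 - 20 = -2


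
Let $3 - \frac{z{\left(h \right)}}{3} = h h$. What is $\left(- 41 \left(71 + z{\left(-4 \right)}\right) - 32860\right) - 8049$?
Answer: $-42221$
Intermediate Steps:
$z{\left(h \right)} = 9 - 3 h^{2}$ ($z{\left(h \right)} = 9 - 3 h h = 9 - 3 h^{2}$)
$\left(- 41 \left(71 + z{\left(-4 \right)}\right) - 32860\right) - 8049 = \left(- 41 \left(71 + \left(9 - 3 \left(-4\right)^{2}\right)\right) - 32860\right) - 8049 = \left(- 41 \left(71 + \left(9 - 48\right)\right) - 32860\right) - 8049 = \left(- 41 \left(71 - 39\right) - 32860\right) - 8049 = \left(\left(-41\right) 32 - 32860\right) - 8049 = \left(-1312 - 32860\right) - 8049 = -34172 - 8049 = -42221$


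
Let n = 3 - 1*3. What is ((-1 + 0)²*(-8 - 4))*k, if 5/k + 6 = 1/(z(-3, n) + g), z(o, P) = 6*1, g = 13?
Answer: 1140/113 ≈ 10.089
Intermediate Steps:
n = 0 (n = 3 - 3 = 0)
z(o, P) = 6
k = -95/113 (k = 5/(-6 + 1/(6 + 13)) = 5/(-6 + 1/19) = 5/(-113/19) = 5*(-19/113) = -95/113 ≈ -0.84071)
((-1 + 0)²*(-8 - 4))*k = ((-1 + 0)²*(-8 - 4))*(-95/113) = ((-1)²*(-12))*(-95/113) = (1*(-12))*(-95/113) = -12*(-95/113) = 1140/113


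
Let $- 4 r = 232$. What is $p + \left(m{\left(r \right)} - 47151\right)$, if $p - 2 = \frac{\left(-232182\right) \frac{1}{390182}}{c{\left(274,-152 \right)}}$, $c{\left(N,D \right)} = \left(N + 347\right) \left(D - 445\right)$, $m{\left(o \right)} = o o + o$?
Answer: $- \frac{352339164539710}{8036383563} \approx -43843.0$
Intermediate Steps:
$r = -58$ ($r = \left(- \frac{1}{4}\right) 232 = -58$)
$m{\left(o \right)} = o + o^{2}$ ($m{\left(o \right)} = o^{2} + o = o + o^{2}$)
$c{\left(N,D \right)} = \left(-445 + D\right) \left(347 + N\right)$ ($c{\left(N,D \right)} = \left(347 + N\right) \left(-445 + D\right) = \left(-445 + D\right) \left(347 + N\right)$)
$p = \frac{16072780025}{8036383563}$ ($p = 2 + \frac{\left(-232182\right) \frac{1}{390182}}{-154415 - 121930 + 347 \left(-152\right) - 41648} = 2 + \frac{\left(-232182\right) \frac{1}{390182}}{-154415 - 121930 - 52744 - 41648} = 2 - \frac{116091}{195091 \left(-370737\right)} = 2 - - \frac{12899}{8036383563} = 2 + \frac{12899}{8036383563} = \frac{16072780025}{8036383563} \approx 2.0$)
$p + \left(m{\left(r \right)} - 47151\right) = \frac{16072780025}{8036383563} - \left(47151 + 58 \left(1 - 58\right)\right) = \frac{16072780025}{8036383563} - 43845 = - \frac{352339164539710}{8036383563}$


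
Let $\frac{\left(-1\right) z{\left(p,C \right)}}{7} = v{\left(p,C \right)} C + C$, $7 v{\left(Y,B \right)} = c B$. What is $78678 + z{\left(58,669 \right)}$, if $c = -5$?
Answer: $2311800$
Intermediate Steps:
$v{\left(Y,B \right)} = - \frac{5 B}{7}$ ($v{\left(Y,B \right)} = \frac{\left(-5\right) B}{7} = - \frac{5 B}{7}$)
$z{\left(p,C \right)} = - 7 C + 5 C^{2}$ ($z{\left(p,C \right)} = - 7 \left(- \frac{5 C}{7} C + C\right) = - 7 \left(- \frac{5 C^{2}}{7} + C\right) = - 7 \left(C - \frac{5 C^{2}}{7}\right) = - 7 C + 5 C^{2}$)
$78678 + z{\left(58,669 \right)} = 78678 + 669 \left(-7 + 5 \cdot 669\right) = 78678 + 669 \left(-7 + 3345\right) = 78678 + 669 \cdot 3338 = 78678 + 2233122 = 2311800$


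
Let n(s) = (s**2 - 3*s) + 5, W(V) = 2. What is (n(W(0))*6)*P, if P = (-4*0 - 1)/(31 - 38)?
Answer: 18/7 ≈ 2.5714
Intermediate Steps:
P = 1/7 (P = (0 - 1)/(-7) = -1*(-1/7) = 1/7 ≈ 0.14286)
n(s) = 5 + s**2 - 3*s
(n(W(0))*6)*P = ((5 + 2**2 - 3*2)*6)*(1/7) = ((5 + 4 - 6)*6)*(1/7) = (3*6)*(1/7) = 18*(1/7) = 18/7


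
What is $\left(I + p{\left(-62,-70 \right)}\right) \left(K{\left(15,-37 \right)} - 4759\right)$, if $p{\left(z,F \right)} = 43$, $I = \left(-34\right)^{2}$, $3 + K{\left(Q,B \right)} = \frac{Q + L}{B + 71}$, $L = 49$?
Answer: $- \frac{97025478}{17} \approx -5.7074 \cdot 10^{6}$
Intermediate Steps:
$K{\left(Q,B \right)} = -3 + \frac{49 + Q}{71 + B}$ ($K{\left(Q,B \right)} = -3 + \frac{Q + 49}{B + 71} = -3 + \frac{49 + Q}{71 + B}$)
$I = 1156$
$\left(I + p{\left(-62,-70 \right)}\right) \left(K{\left(15,-37 \right)} - 4759\right) = \left(1156 + 43\right) \left(\frac{-164 + 15 - -111}{71 - 37} - 4759\right) = 1199 \left(\frac{-164 + 15 + 111}{34} - 4759\right) = 1199 \left(\frac{1}{34} \left(-38\right) - 4759\right) = 1199 \left(- \frac{19}{17} - 4759\right) = 1199 \left(- \frac{80922}{17}\right) = - \frac{97025478}{17}$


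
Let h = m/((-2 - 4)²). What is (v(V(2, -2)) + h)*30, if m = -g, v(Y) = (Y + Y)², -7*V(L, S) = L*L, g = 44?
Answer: 370/147 ≈ 2.5170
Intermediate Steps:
V(L, S) = -L²/7 (V(L, S) = -L*L/7 = -L²/7)
v(Y) = 4*Y² (v(Y) = (2*Y)² = 4*Y²)
m = -44 (m = -1*44 = -44)
h = -11/9 (h = -44/(-2 - 4)² = -44/((-6)²) = -44/36 = -44*1/36 = -11/9 ≈ -1.2222)
(v(V(2, -2)) + h)*30 = (4*(-⅐*2²)² - 11/9)*30 = (4*(-⅐*4)² - 11/9)*30 = (4*(-4/7)² - 11/9)*30 = (4*(16/49) - 11/9)*30 = (64/49 - 11/9)*30 = (37/441)*30 = 370/147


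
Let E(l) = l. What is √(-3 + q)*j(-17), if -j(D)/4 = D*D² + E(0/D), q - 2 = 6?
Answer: 19652*√5 ≈ 43943.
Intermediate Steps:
q = 8 (q = 2 + 6 = 8)
j(D) = -4*D³ (j(D) = -4*(D*D² + 0/D) = -4*(D³ + 0) = -4*D³)
√(-3 + q)*j(-17) = √(-3 + 8)*(-4*(-17)³) = √5*(-4*(-4913)) = √5*19652 = 19652*√5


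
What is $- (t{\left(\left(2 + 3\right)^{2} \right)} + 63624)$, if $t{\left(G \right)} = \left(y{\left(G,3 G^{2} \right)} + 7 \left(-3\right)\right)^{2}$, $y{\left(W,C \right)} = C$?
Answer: $-3500940$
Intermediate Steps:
$t{\left(G \right)} = \left(-21 + 3 G^{2}\right)^{2}$ ($t{\left(G \right)} = \left(3 G^{2} + 7 \left(-3\right)\right)^{2} = \left(3 G^{2} - 21\right)^{2} = \left(-21 + 3 G^{2}\right)^{2}$)
$- (t{\left(\left(2 + 3\right)^{2} \right)} + 63624) = - (9 \left(-7 + \left(\left(2 + 3\right)^{2}\right)^{2}\right)^{2} + 63624) = - (9 \left(-7 + \left(5^{2}\right)^{2}\right)^{2} + 63624) = - (9 \left(-7 + 25^{2}\right)^{2} + 63624) = - (9 \left(-7 + 625\right)^{2} + 63624) = - (9 \cdot 618^{2} + 63624) = - (9 \cdot 381924 + 63624) = - (3437316 + 63624) = \left(-1\right) 3500940 = -3500940$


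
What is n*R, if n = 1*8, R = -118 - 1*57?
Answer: -1400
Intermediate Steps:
R = -175 (R = -118 - 57 = -175)
n = 8
n*R = 8*(-175) = -1400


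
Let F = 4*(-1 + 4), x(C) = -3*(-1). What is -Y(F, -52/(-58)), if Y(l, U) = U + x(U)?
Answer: -113/29 ≈ -3.8966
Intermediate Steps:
x(C) = 3
F = 12 (F = 4*3 = 12)
Y(l, U) = 3 + U (Y(l, U) = U + 3 = 3 + U)
-Y(F, -52/(-58)) = -(3 - 52/(-58)) = -(3 - 52*(-1/58)) = -(3 + 26/29) = -1*113/29 = -113/29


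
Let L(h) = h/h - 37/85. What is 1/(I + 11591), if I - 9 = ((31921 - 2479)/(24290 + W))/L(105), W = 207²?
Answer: 537112/6230916295 ≈ 8.6201e-5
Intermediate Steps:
W = 42849
L(h) = 48/85 (L(h) = 1 - 37*1/85 = 1 - 37/85 = 48/85)
I = 5251103/537112 (I = 9 + ((31921 - 2479)/(24290 + 42849))/(48/85) = 9 + (29442/67139)*(85/48) = 9 + 417095/537112 = 5251103/537112 ≈ 9.7766)
1/(I + 11591) = 1/(5251103/537112 + 11591) = 1/(6230916295/537112) = 537112/6230916295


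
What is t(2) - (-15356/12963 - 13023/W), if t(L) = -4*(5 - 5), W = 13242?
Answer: 124053767/57218682 ≈ 2.1681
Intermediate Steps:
t(L) = 0 (t(L) = -4*0 = -1*0 = 0)
t(2) - (-15356/12963 - 13023/W) = 0 - (-15356/12963 - 13023/13242) = 0 - (-15356*1/12963 - 13023*1/13242) = 0 - (-15356/12963 - 4341/4414) = 0 - 1*(-124053767/57218682) = 0 + 124053767/57218682 = 124053767/57218682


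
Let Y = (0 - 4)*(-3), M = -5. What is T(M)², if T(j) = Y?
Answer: 144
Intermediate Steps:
Y = 12 (Y = -4*(-3) = 12)
T(j) = 12
T(M)² = 12² = 144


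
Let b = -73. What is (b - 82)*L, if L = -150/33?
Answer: 7750/11 ≈ 704.54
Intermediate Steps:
L = -50/11 (L = -150*1/33 = -50/11 ≈ -4.5455)
(b - 82)*L = (-73 - 82)*(-50/11) = -155*(-50/11) = 7750/11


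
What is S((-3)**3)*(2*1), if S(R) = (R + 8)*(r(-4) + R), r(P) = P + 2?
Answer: 1102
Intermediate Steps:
r(P) = 2 + P
S(R) = (-2 + R)*(8 + R) (S(R) = (R + 8)*((2 - 4) + R) = (8 + R)*(-2 + R) = (-2 + R)*(8 + R))
S((-3)**3)*(2*1) = (-16 + ((-3)**3)**2 + 6*(-3)**3)*(2*1) = (-16 + (-27)**2 + 6*(-27))*2 = (-16 + 729 - 162)*2 = 551*2 = 1102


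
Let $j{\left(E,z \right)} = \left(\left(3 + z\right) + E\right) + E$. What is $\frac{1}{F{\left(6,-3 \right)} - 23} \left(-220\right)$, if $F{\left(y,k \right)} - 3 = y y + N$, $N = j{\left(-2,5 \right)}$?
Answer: $-11$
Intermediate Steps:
$j{\left(E,z \right)} = 3 + z + 2 E$ ($j{\left(E,z \right)} = \left(3 + E + z\right) + E = 3 + z + 2 E$)
$N = 4$ ($N = 3 + 5 + 2 \left(-2\right) = 3 + 5 - 4 = 4$)
$F{\left(y,k \right)} = 7 + y^{2}$ ($F{\left(y,k \right)} = 3 + \left(y y + 4\right) = 3 + \left(y^{2} + 4\right) = 3 + \left(4 + y^{2}\right) = 7 + y^{2}$)
$\frac{1}{F{\left(6,-3 \right)} - 23} \left(-220\right) = \frac{1}{\left(7 + 6^{2}\right) - 23} \left(-220\right) = \frac{1}{\left(7 + 36\right) - 23} \left(-220\right) = \frac{1}{43 - 23} \left(-220\right) = \frac{1}{20} \left(-220\right) = -11$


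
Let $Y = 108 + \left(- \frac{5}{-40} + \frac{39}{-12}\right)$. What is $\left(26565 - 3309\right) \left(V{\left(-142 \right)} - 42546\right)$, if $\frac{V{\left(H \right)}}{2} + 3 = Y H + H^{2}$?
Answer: $-744389676$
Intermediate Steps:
$Y = \frac{839}{8}$ ($Y = 108 + \left(\left(-5\right) \left(- \frac{1}{40}\right) + 39 \left(- \frac{1}{12}\right)\right) = 108 + \left(\frac{1}{8} - \frac{13}{4}\right) = 108 - \frac{25}{8} = \frac{839}{8} \approx 104.88$)
$V{\left(H \right)} = -6 + 2 H^{2} + \frac{839 H}{4}$ ($V{\left(H \right)} = -6 + 2 \left(\frac{839 H}{8} + H^{2}\right) = -6 + 2 \left(H^{2} + \frac{839 H}{8}\right) = -6 + \left(2 H^{2} + \frac{839 H}{4}\right) = -6 + 2 H^{2} + \frac{839 H}{4}$)
$\left(26565 - 3309\right) \left(V{\left(-142 \right)} - 42546\right) = \left(26565 - 3309\right) \left(\left(-6 + 2 \left(-142\right)^{2} + \frac{839}{4} \left(-142\right)\right) - 42546\right) = 23256 \left(\left(-6 + 2 \cdot 20164 - \frac{59569}{2}\right) - 42546\right) = 23256 \left(\left(-6 + 40328 - \frac{59569}{2}\right) - 42546\right) = 23256 \left(\frac{21075}{2} - 42546\right) = 23256 \left(- \frac{64017}{2}\right) = -744389676$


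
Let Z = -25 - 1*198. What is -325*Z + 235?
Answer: 72710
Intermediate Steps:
Z = -223 (Z = -25 - 198 = -223)
-325*Z + 235 = -325*(-223) + 235 = 72475 + 235 = 72710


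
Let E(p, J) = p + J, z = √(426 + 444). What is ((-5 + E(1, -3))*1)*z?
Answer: -7*√870 ≈ -206.47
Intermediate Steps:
z = √870 ≈ 29.496
E(p, J) = J + p
((-5 + E(1, -3))*1)*z = ((-5 + (-3 + 1))*1)*√870 = ((-5 - 2)*1)*√870 = (-7*1)*√870 = -7*√870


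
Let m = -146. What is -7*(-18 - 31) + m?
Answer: 197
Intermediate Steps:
-7*(-18 - 31) + m = -7*(-18 - 31) - 146 = -7*(-49) - 146 = 343 - 146 = 197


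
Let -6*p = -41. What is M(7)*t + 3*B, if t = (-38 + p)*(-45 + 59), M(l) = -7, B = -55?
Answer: 8668/3 ≈ 2889.3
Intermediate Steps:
p = 41/6 (p = -⅙*(-41) = 41/6 ≈ 6.8333)
t = -1309/3 (t = (-38 + 41/6)*(-45 + 59) = -187/6*14 = -1309/3 ≈ -436.33)
M(7)*t + 3*B = -7*(-1309/3) + 3*(-55) = 9163/3 - 165 = 8668/3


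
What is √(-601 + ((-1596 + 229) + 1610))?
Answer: I*√358 ≈ 18.921*I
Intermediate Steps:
√(-601 + ((-1596 + 229) + 1610)) = √(-601 + (-1367 + 1610)) = √(-601 + 243) = √(-358) = I*√358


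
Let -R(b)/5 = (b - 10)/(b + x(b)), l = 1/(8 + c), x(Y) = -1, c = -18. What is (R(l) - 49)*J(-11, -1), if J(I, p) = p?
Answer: 1044/11 ≈ 94.909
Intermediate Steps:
l = -⅒ (l = 1/(8 - 18) = 1/(-10) = -⅒ ≈ -0.10000)
R(b) = -5*(-10 + b)/(-1 + b) (R(b) = -5*(b - 10)/(b - 1) = -5*(-10 + b)/(-1 + b))
(R(l) - 49)*J(-11, -1) = (5*(10 - 1*(-⅒))/(-1 - ⅒) - 49)*(-1) = (5*(10 + ⅒)/(-11/10) - 49)*(-1) = (5*(-10/11)*(101/10) - 49)*(-1) = (-505/11 - 49)*(-1) = -1044/11*(-1) = 1044/11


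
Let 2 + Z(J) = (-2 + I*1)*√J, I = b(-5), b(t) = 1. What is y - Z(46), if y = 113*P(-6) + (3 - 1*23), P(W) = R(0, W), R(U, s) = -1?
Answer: -131 + √46 ≈ -124.22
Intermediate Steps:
P(W) = -1
I = 1
Z(J) = -2 - √J (Z(J) = -2 + (-2 + 1*1)*√J = -2 + (-2 + 1)*√J = -2 - √J)
y = -133 (y = 113*(-1) + (3 - 1*23) = -113 + (3 - 23) = -113 - 20 = -133)
y - Z(46) = -133 - (-2 - √46) = -133 + (2 + √46) = -131 + √46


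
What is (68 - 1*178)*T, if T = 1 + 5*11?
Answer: -6160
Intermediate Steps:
T = 56 (T = 1 + 55 = 56)
(68 - 1*178)*T = (68 - 1*178)*56 = (68 - 178)*56 = -110*56 = -6160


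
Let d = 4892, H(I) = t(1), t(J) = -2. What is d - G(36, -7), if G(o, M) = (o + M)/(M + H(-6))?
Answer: 44057/9 ≈ 4895.2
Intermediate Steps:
H(I) = -2
G(o, M) = (M + o)/(-2 + M) (G(o, M) = (o + M)/(M - 2) = (M + o)/(-2 + M))
d - G(36, -7) = 4892 - (-7 + 36)/(-2 - 7) = 4892 - 29/(-9) = 4892 - (-1)*29/9 = 4892 - 1*(-29/9) = 4892 + 29/9 = 44057/9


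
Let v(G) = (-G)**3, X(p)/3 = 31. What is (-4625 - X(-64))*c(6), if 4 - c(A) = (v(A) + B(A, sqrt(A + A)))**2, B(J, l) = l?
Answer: 220160752 - 4076352*sqrt(3) ≈ 2.1310e+8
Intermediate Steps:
X(p) = 93 (X(p) = 3*31 = 93)
v(G) = -G**3
c(A) = 4 - (-A**3 + sqrt(2)*sqrt(A))**2 (c(A) = 4 - (-A**3 + sqrt(A + A))**2 = 4 - (-A**3 + sqrt(2*A))**2 = 4 - (-A**3 + sqrt(2)*sqrt(A))**2)
(-4625 - X(-64))*c(6) = (-4625 - 1*93)*(4 - (-1*6**3 + sqrt(2)*sqrt(6))**2) = (-4625 - 93)*(4 - (-1*216 + 2*sqrt(3))**2) = -4718*(4 - (-216 + 2*sqrt(3))**2) = -18872 + 4718*(-216 + 2*sqrt(3))**2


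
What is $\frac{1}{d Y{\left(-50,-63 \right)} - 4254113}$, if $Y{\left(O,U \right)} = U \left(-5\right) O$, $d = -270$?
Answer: $- \frac{1}{1613} \approx -0.00061996$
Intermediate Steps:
$Y{\left(O,U \right)} = - 5 O U$ ($Y{\left(O,U \right)} = - 5 U O = - 5 O U$)
$\frac{1}{d Y{\left(-50,-63 \right)} - 4254113} = \frac{1}{- 270 \left(\left(-5\right) \left(-50\right) \left(-63\right)\right) - 4254113} = \frac{1}{\left(-270\right) \left(-15750\right) - 4254113} = \frac{1}{4252500 - 4254113} = \frac{1}{-1613} = - \frac{1}{1613}$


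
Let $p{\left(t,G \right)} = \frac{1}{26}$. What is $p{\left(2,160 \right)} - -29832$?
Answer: $\frac{775633}{26} \approx 29832.0$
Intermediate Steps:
$p{\left(t,G \right)} = \frac{1}{26}$
$p{\left(2,160 \right)} - -29832 = \frac{1}{26} - -29832 = \frac{1}{26} + 29832 = \frac{775633}{26}$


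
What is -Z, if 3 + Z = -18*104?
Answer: 1875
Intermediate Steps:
Z = -1875 (Z = -3 - 18*104 = -3 - 1872 = -1875)
-Z = -1*(-1875) = 1875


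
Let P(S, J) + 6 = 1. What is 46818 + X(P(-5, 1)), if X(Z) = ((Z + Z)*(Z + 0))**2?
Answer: 49318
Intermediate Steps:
P(S, J) = -5 (P(S, J) = -6 + 1 = -5)
X(Z) = 4*Z**4 (X(Z) = ((2*Z)*Z)**2 = (2*Z**2)**2 = 4*Z**4)
46818 + X(P(-5, 1)) = 46818 + 4*(-5)**4 = 46818 + 4*625 = 46818 + 2500 = 49318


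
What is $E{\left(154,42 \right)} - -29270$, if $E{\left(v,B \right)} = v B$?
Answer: $35738$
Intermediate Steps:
$E{\left(v,B \right)} = B v$
$E{\left(154,42 \right)} - -29270 = 42 \cdot 154 - -29270 = 6468 + 29270 = 35738$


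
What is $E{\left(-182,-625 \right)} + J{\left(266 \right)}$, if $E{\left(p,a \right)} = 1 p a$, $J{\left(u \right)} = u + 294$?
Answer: $114310$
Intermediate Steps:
$J{\left(u \right)} = 294 + u$
$E{\left(p,a \right)} = a p$ ($E{\left(p,a \right)} = p a = a p$)
$E{\left(-182,-625 \right)} + J{\left(266 \right)} = \left(-625\right) \left(-182\right) + \left(294 + 266\right) = 113750 + 560 = 114310$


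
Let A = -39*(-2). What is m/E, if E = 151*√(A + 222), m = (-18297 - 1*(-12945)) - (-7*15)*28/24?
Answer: -10459*√3/9060 ≈ -1.9995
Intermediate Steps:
A = 78
m = -10459/2 (m = (-18297 + 12945) - (-105)*28*(1/24) = -5352 - (-105)*7/6 = -5352 - 1*(-245/2) = -5352 + 245/2 = -10459/2 ≈ -5229.5)
E = 1510*√3 (E = 151*√(78 + 222) = 151*√300 = 151*(10*√3) = 1510*√3 ≈ 2615.4)
m/E = -10459*√3/4530/2 = -10459*√3/9060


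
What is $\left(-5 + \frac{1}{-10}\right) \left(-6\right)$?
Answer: $\frac{153}{5} \approx 30.6$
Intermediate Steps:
$\left(-5 + \frac{1}{-10}\right) \left(-6\right) = \left(-5 - \frac{1}{10}\right) \left(-6\right) = \left(- \frac{51}{10}\right) \left(-6\right) = \frac{153}{5}$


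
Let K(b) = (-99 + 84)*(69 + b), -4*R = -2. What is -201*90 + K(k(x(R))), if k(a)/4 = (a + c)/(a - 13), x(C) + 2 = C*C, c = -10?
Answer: -1131195/59 ≈ -19173.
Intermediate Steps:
R = ½ (R = -¼*(-2) = ½ ≈ 0.50000)
x(C) = -2 + C² (x(C) = -2 + C*C = -2 + C²)
k(a) = 4*(-10 + a)/(-13 + a) (k(a) = 4*((a - 10)/(a - 13)) = 4*((-10 + a)/(-13 + a)) = 4*(-10 + a)/(-13 + a))
K(b) = -1035 - 15*b (K(b) = -15*(69 + b) = -1035 - 15*b)
-201*90 + K(k(x(R))) = -201*90 + (-1035 - 60*(-10 + (-2 + (½)²))/(-13 + (-2 + (½)²))) = -18090 + (-1035 - 60*(-10 + (-2 + ¼))/(-13 + (-2 + ¼))) = -18090 + (-1035 - 60*(-10 - 7/4)/(-13 - 7/4)) = -18090 + (-1035 - 60*(-47)/((-59/4)*4)) = -18090 + (-1035 - 60*(-4)*(-47)/(59*4)) = -18090 + (-1035 - 15*188/59) = -18090 + (-1035 - 2820/59) = -18090 - 63885/59 = -1131195/59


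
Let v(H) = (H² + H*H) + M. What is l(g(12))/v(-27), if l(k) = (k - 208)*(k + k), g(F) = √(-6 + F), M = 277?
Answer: 12/1735 - 416*√6/1735 ≈ -0.58040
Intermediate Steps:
v(H) = 277 + 2*H² (v(H) = (H² + H*H) + 277 = (H² + H²) + 277 = 2*H² + 277 = 277 + 2*H²)
l(k) = 2*k*(-208 + k) (l(k) = (-208 + k)*(2*k) = 2*k*(-208 + k))
l(g(12))/v(-27) = (2*√(-6 + 12)*(-208 + √(-6 + 12)))/(277 + 2*(-27)²) = (2*√6*(-208 + √6))/(277 + 2*729) = (2*√6*(-208 + √6))/(277 + 1458) = (2*√6*(-208 + √6))/1735 = (2*√6*(-208 + √6))*(1/1735) = 2*√6*(-208 + √6)/1735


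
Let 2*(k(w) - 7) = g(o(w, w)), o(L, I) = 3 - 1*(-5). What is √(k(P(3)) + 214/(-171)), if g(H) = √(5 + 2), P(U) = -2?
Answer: √(74708 + 6498*√7)/114 ≈ 2.6592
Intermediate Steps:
o(L, I) = 8 (o(L, I) = 3 + 5 = 8)
g(H) = √7
k(w) = 7 + √7/2
√(k(P(3)) + 214/(-171)) = √((7 + √7/2) + 214/(-171)) = √((7 + √7/2) + 214*(-1/171)) = √((7 + √7/2) - 214/171) = √(983/171 + √7/2)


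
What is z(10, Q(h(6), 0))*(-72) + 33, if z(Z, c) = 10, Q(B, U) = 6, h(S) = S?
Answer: -687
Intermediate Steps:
z(10, Q(h(6), 0))*(-72) + 33 = 10*(-72) + 33 = -720 + 33 = -687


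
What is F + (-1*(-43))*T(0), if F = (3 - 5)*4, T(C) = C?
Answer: -8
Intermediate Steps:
F = -8 (F = -2*4 = -8)
F + (-1*(-43))*T(0) = -8 - 1*(-43)*0 = -8 + 43*0 = -8 + 0 = -8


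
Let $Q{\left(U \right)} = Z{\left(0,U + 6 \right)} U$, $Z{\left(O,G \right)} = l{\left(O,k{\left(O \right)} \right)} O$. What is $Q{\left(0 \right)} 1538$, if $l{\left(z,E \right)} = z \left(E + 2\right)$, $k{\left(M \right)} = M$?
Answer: $0$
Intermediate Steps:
$l{\left(z,E \right)} = z \left(2 + E\right)$
$Z{\left(O,G \right)} = O^{2} \left(2 + O\right)$ ($Z{\left(O,G \right)} = O \left(2 + O\right) O = O^{2} \left(2 + O\right)$)
$Q{\left(U \right)} = 0$ ($Q{\left(U \right)} = 0^{2} \left(2 + 0\right) U = 0 \cdot 2 U = 0 U = 0$)
$Q{\left(0 \right)} 1538 = 0 \cdot 1538 = 0$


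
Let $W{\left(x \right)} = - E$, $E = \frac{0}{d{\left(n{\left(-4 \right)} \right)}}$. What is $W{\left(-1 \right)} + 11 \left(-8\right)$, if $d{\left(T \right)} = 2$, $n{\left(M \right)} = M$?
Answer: $-88$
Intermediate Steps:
$E = 0$ ($E = \frac{0}{2} = 0 \cdot \frac{1}{2} = 0$)
$W{\left(x \right)} = 0$ ($W{\left(x \right)} = \left(-1\right) 0 = 0$)
$W{\left(-1 \right)} + 11 \left(-8\right) = 0 + 11 \left(-8\right) = 0 - 88 = -88$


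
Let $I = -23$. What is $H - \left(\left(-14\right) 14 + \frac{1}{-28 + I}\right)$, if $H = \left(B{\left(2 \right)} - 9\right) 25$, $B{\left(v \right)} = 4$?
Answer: $\frac{3622}{51} \approx 71.02$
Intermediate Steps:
$H = -125$ ($H = \left(4 - 9\right) 25 = \left(-5\right) 25 = -125$)
$H - \left(\left(-14\right) 14 + \frac{1}{-28 + I}\right) = -125 - \left(\left(-14\right) 14 + \frac{1}{-28 - 23}\right) = -125 - \left(-196 + \frac{1}{-51}\right) = -125 - \left(-196 - \frac{1}{51}\right) = -125 - - \frac{9997}{51} = -125 + \frac{9997}{51} = \frac{3622}{51}$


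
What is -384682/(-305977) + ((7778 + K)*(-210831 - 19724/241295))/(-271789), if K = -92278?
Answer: -37579593385214509474/573325074757561 ≈ -65547.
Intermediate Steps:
-384682/(-305977) + ((7778 + K)*(-210831 - 19724/241295))/(-271789) = -384682/(-305977) + ((7778 - 92278)*(-210831 - 19724/241295))/(-271789) = -384682*(-1/305977) - 84500*(-210831 - 19724*1/241295)*(-1/271789) = 384682/305977 - 84500*(-210831 - 19724/241295)*(-1/271789) = 384682/305977 - 84500*(-50872485869/241295)*(-1/271789) = 384682/305977 + (859745011186100/48259)*(-1/271789) = 384682/305977 - 859745011186100/13116265351 = -37579593385214509474/573325074757561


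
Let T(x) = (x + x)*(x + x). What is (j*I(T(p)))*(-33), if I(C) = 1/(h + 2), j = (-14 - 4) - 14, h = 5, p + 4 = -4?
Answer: 1056/7 ≈ 150.86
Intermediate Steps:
p = -8 (p = -4 - 4 = -8)
T(x) = 4*x² (T(x) = (2*x)*(2*x) = 4*x²)
j = -32 (j = -18 - 14 = -32)
I(C) = ⅐ (I(C) = 1/(5 + 2) = 1/7 = ⅐)
(j*I(T(p)))*(-33) = -32*⅐*(-33) = -32/7*(-33) = 1056/7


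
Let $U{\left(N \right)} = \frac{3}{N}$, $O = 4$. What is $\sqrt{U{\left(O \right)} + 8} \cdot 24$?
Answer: $12 \sqrt{35} \approx 70.993$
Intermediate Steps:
$\sqrt{U{\left(O \right)} + 8} \cdot 24 = \sqrt{\frac{3}{4} + 8} \cdot 24 = \sqrt{\frac{35}{4}} \cdot 24 = \frac{\sqrt{35}}{2} \cdot 24 = 12 \sqrt{35}$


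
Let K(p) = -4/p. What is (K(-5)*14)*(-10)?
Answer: -112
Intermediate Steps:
(K(-5)*14)*(-10) = (-4/(-5)*14)*(-10) = (-4*(-⅕)*14)*(-10) = ((⅘)*14)*(-10) = (56/5)*(-10) = -112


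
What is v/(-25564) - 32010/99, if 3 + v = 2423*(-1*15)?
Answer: -6172009/19173 ≈ -321.91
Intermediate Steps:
v = -36348 (v = -3 + 2423*(-1*15) = -3 + 2423*(-15) = -3 - 36345 = -36348)
v/(-25564) - 32010/99 = -36348/(-25564) - 32010/99 = -36348*(-1/25564) - 32010*1/99 = 9087/6391 - 970/3 = -6172009/19173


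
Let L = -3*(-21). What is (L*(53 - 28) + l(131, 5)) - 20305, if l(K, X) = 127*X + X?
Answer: -18090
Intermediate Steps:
L = 63
l(K, X) = 128*X
(L*(53 - 28) + l(131, 5)) - 20305 = (63*(53 - 28) + 128*5) - 20305 = (63*25 + 640) - 20305 = (1575 + 640) - 20305 = 2215 - 20305 = -18090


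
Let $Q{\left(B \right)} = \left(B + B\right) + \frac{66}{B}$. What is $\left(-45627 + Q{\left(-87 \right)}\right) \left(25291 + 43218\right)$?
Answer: $- \frac{90997147759}{29} \approx -3.1378 \cdot 10^{9}$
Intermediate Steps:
$Q{\left(B \right)} = 2 B + \frac{66}{B}$
$\left(-45627 + Q{\left(-87 \right)}\right) \left(25291 + 43218\right) = \left(-45627 + \left(2 \left(-87\right) + \frac{66}{-87}\right)\right) \left(25291 + 43218\right) = \left(-45627 + \left(-174 + 66 \left(- \frac{1}{87}\right)\right)\right) 68509 = \left(-45627 - \frac{5068}{29}\right) 68509 = \left(- \frac{1328251}{29}\right) 68509 = - \frac{90997147759}{29}$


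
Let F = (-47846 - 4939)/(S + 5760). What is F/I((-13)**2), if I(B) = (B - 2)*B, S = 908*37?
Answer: -52785/1110744388 ≈ -4.7522e-5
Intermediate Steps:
S = 33596
I(B) = B*(-2 + B) (I(B) = (-2 + B)*B = B*(-2 + B))
F = -52785/39356 (F = (-47846 - 4939)/(33596 + 5760) = -52785/39356 ≈ -1.3412)
F/I((-13)**2) = -52785*1/(169*(-2 + (-13)**2))/39356 = -52785*1/(169*(-2 + 169))/39356 = -52785/(39356*(169*167)) = -52785/39356/28223 = -52785/39356*1/28223 = -52785/1110744388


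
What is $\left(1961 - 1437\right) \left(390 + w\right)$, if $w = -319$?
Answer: $37204$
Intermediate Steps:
$\left(1961 - 1437\right) \left(390 + w\right) = \left(1961 - 1437\right) \left(390 - 319\right) = 524 \cdot 71 = 37204$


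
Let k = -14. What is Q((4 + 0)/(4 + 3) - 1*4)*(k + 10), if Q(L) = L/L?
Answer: -4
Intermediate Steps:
Q(L) = 1
Q((4 + 0)/(4 + 3) - 1*4)*(k + 10) = 1*(-14 + 10) = 1*(-4) = -4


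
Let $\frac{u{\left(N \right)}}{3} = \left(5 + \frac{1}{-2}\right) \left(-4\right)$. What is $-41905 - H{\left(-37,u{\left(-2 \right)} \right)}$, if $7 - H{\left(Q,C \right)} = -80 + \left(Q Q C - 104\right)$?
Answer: $-116022$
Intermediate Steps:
$u{\left(N \right)} = -54$ ($u{\left(N \right)} = 3 \left(5 + \frac{1}{-2}\right) \left(-4\right) = 3 \left(5 - \frac{1}{2}\right) \left(-4\right) = 3 \cdot \frac{9}{2} \left(-4\right) = 3 \left(-18\right) = -54$)
$H{\left(Q,C \right)} = 191 - C Q^{2}$ ($H{\left(Q,C \right)} = 7 - \left(-80 + \left(Q Q C - 104\right)\right) = 7 - \left(-80 + \left(Q^{2} C - 104\right)\right) = 7 - \left(-80 + \left(C Q^{2} - 104\right)\right) = 7 - \left(-80 + \left(-104 + C Q^{2}\right)\right) = 7 - \left(-184 + C Q^{2}\right) = 191 - C Q^{2}$)
$-41905 - H{\left(-37,u{\left(-2 \right)} \right)} = -41905 - \left(191 - - 54 \left(-37\right)^{2}\right) = -41905 - \left(191 - \left(-54\right) 1369\right) = -41905 - \left(191 + 73926\right) = -41905 - 74117 = -116022$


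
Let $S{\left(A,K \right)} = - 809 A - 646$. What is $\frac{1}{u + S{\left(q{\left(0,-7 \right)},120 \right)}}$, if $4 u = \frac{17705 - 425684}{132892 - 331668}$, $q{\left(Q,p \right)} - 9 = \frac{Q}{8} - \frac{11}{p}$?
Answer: $- \frac{5565728}{51192300499} \approx -0.00010872$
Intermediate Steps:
$q{\left(Q,p \right)} = 9 - \frac{11}{p} + \frac{Q}{8}$ ($q{\left(Q,p \right)} = 9 + \left(\frac{Q}{8} - \frac{11}{p}\right) = 9 + \left(- \frac{11}{p} + \frac{Q}{8}\right) = 9 - \frac{11}{p} + \frac{Q}{8}$)
$S{\left(A,K \right)} = -646 - 809 A$
$u = \frac{407979}{795104}$ ($u = \frac{\left(17705 - 425684\right) \frac{1}{132892 - 331668}}{4} = \frac{\left(-407979\right) \frac{1}{-198776}}{4} = \frac{\left(-407979\right) \left(- \frac{1}{198776}\right)}{4} = \frac{1}{4} \cdot \frac{407979}{198776} = \frac{407979}{795104} \approx 0.51311$)
$\frac{1}{u + S{\left(q{\left(0,-7 \right)},120 \right)}} = \frac{1}{\frac{407979}{795104} - \left(646 + 809 \left(9 - \frac{11}{-7} + \frac{1}{8} \cdot 0\right)\right)} = \frac{1}{\frac{407979}{795104} - \left(646 + 809 \left(9 - - \frac{11}{7} + 0\right)\right)} = \frac{1}{\frac{407979}{795104} - \left(646 + 809 \left(9 + \frac{11}{7} + 0\right)\right)} = \frac{1}{\frac{407979}{795104} - \frac{64388}{7}} = \frac{1}{- \frac{51192300499}{5565728}} = - \frac{5565728}{51192300499}$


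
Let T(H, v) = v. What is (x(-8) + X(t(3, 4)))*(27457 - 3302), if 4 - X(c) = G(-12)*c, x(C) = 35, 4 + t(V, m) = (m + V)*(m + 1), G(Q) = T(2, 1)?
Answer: 193240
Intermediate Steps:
G(Q) = 1
t(V, m) = -4 + (1 + m)*(V + m) (t(V, m) = -4 + (m + V)*(m + 1) = -4 + (V + m)*(1 + m) = -4 + (1 + m)*(V + m))
X(c) = 4 - c
(x(-8) + X(t(3, 4)))*(27457 - 3302) = (35 + (4 - (-4 + 3 + 4 + 4² + 3*4)))*(27457 - 3302) = (35 + (4 - (-4 + 3 + 4 + 16 + 12)))*24155 = (35 + (4 - 1*31))*24155 = (35 + (4 - 31))*24155 = (35 - 27)*24155 = 8*24155 = 193240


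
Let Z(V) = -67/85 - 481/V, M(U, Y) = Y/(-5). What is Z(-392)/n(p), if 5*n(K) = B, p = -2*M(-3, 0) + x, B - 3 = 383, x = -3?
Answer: 14621/2572304 ≈ 0.0056840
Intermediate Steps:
B = 386 (B = 3 + 383 = 386)
M(U, Y) = -Y/5 (M(U, Y) = Y*(-⅕) = -Y/5)
Z(V) = -67/85 - 481/V (Z(V) = -67*1/85 - 481/V = -67/85 - 481/V)
p = -3 (p = -(-2)*0/5 - 3 = -2*0 - 3 = 0 - 3 = -3)
n(K) = 386/5 (n(K) = (⅕)*386 = 386/5)
Z(-392)/n(p) = (-67/85 - 481/(-392))/(386/5) = (-67/85 - 481*(-1/392))*(5/386) = (-67/85 + 481/392)*(5/386) = (14621/33320)*(5/386) = 14621/2572304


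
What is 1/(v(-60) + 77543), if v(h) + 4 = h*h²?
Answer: -1/138461 ≈ -7.2222e-6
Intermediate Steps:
v(h) = -4 + h³ (v(h) = -4 + h*h² = -4 + h³)
1/(v(-60) + 77543) = 1/((-4 + (-60)³) + 77543) = 1/((-4 - 216000) + 77543) = 1/(-216004 + 77543) = 1/(-138461) = -1/138461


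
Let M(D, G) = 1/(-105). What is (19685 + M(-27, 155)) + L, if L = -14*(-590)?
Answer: 2934224/105 ≈ 27945.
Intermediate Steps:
L = 8260
M(D, G) = -1/105
(19685 + M(-27, 155)) + L = (19685 - 1/105) + 8260 = 2066924/105 + 8260 = 2934224/105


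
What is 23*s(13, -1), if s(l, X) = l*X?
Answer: -299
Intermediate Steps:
s(l, X) = X*l
23*s(13, -1) = 23*(-1*13) = 23*(-13) = -299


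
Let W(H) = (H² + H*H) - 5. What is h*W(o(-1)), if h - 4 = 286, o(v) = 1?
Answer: -870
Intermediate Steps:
h = 290 (h = 4 + 286 = 290)
W(H) = -5 + 2*H² (W(H) = (H² + H²) - 5 = 2*H² - 5 = -5 + 2*H²)
h*W(o(-1)) = 290*(-5 + 2*1²) = 290*(-5 + 2*1) = 290*(-5 + 2) = 290*(-3) = -870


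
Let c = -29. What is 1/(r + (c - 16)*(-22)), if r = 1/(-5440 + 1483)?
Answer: 3957/3917429 ≈ 0.0010101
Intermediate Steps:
r = -1/3957 (r = 1/(-3957) = -1/3957 ≈ -0.00025272)
1/(r + (c - 16)*(-22)) = 1/(-1/3957 + (-29 - 16)*(-22)) = 1/(-1/3957 - 45*(-22)) = 1/(-1/3957 + 990) = 1/(3917429/3957) = 3957/3917429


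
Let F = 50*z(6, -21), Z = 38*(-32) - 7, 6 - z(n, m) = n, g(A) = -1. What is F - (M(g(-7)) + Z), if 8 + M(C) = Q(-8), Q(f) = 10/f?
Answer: 4929/4 ≈ 1232.3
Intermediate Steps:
z(n, m) = 6 - n
Z = -1223 (Z = -1216 - 7 = -1223)
M(C) = -37/4 (M(C) = -8 + 10/(-8) = -8 + 10*(-1/8) = -8 - 5/4 = -37/4)
F = 0 (F = 50*(6 - 1*6) = 50*(6 - 6) = 50*0 = 0)
F - (M(g(-7)) + Z) = 0 - (-37/4 - 1223) = 0 - 1*(-4929/4) = 0 + 4929/4 = 4929/4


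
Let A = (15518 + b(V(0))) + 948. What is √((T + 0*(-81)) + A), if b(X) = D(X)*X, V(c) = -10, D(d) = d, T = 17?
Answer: √16583 ≈ 128.77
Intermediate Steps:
b(X) = X² (b(X) = X*X = X²)
A = 16566 (A = (15518 + (-10)²) + 948 = (15518 + 100) + 948 = 15618 + 948 = 16566)
√((T + 0*(-81)) + A) = √((17 + 0*(-81)) + 16566) = √((17 + 0) + 16566) = √(17 + 16566) = √16583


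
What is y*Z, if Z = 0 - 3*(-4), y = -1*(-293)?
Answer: 3516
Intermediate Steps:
y = 293
Z = 12 (Z = 0 + 12 = 12)
y*Z = 293*12 = 3516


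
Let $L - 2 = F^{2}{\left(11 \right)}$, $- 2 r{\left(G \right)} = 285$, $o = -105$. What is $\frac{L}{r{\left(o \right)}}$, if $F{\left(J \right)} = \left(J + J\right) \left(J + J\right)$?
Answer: $- \frac{156172}{95} \approx -1643.9$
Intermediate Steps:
$F{\left(J \right)} = 4 J^{2}$ ($F{\left(J \right)} = 2 J 2 J = 4 J^{2}$)
$r{\left(G \right)} = - \frac{285}{2}$ ($r{\left(G \right)} = \left(- \frac{1}{2}\right) 285 = - \frac{285}{2}$)
$L = 234258$ ($L = 2 + \left(4 \cdot 11^{2}\right)^{2} = 2 + \left(4 \cdot 121\right)^{2} = 2 + 484^{2} = 2 + 234256 = 234258$)
$\frac{L}{r{\left(o \right)}} = \frac{234258}{- \frac{285}{2}} = 234258 \left(- \frac{2}{285}\right) = - \frac{156172}{95}$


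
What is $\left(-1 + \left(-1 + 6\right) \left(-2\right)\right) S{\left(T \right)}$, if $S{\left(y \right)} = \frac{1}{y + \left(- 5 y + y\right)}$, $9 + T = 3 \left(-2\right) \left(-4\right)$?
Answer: $\frac{11}{45} \approx 0.24444$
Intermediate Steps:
$T = 15$ ($T = -9 + 3 \left(-2\right) \left(-4\right) = -9 - -24 = -9 + 24 = 15$)
$S{\left(y \right)} = - \frac{1}{3 y}$ ($S{\left(y \right)} = \frac{1}{y - 4 y} = \frac{1}{\left(-3\right) y} = - \frac{1}{3 y}$)
$\left(-1 + \left(-1 + 6\right) \left(-2\right)\right) S{\left(T \right)} = \left(-1 + \left(-1 + 6\right) \left(-2\right)\right) \left(- \frac{1}{3 \cdot 15}\right) = \left(-1 + 5 \left(-2\right)\right) \left(\left(- \frac{1}{3}\right) \frac{1}{15}\right) = \left(-1 - 10\right) \left(- \frac{1}{45}\right) = \left(-11\right) \left(- \frac{1}{45}\right) = \frac{11}{45}$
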